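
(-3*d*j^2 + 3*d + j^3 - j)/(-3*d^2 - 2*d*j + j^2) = (j^2 - 1)/(d + j)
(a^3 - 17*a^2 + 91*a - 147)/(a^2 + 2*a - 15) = (a^2 - 14*a + 49)/(a + 5)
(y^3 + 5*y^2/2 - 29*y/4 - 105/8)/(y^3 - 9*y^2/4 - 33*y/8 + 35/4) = (4*y^2 + 20*y + 21)/(4*y^2 + y - 14)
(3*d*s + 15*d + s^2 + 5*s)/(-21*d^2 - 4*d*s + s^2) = (s + 5)/(-7*d + s)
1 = 1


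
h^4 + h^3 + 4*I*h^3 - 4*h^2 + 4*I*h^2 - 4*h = h*(h + 1)*(h + 2*I)^2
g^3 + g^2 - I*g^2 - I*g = g*(g + 1)*(g - I)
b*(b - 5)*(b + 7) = b^3 + 2*b^2 - 35*b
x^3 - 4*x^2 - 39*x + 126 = (x - 7)*(x - 3)*(x + 6)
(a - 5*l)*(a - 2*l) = a^2 - 7*a*l + 10*l^2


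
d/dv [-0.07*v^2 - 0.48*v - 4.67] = -0.14*v - 0.48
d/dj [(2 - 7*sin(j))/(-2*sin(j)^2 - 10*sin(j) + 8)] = (-7*sin(j)^2 + 4*sin(j) - 18)*cos(j)/(2*(sin(j)^2 + 5*sin(j) - 4)^2)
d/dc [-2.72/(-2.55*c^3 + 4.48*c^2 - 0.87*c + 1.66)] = (-20.808*c^2 + 24.3712*c - 2.3664)/(2.55*c^3 - 4.48*c^2 + 0.87*c - 1.66)^2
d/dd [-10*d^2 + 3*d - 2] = 3 - 20*d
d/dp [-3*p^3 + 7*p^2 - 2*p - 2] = -9*p^2 + 14*p - 2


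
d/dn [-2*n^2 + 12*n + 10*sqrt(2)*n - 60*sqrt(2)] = -4*n + 12 + 10*sqrt(2)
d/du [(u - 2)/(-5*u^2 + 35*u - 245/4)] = 4*(2*u - 1)/(5*(8*u^3 - 84*u^2 + 294*u - 343))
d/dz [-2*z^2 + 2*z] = 2 - 4*z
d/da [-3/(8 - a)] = -3/(a - 8)^2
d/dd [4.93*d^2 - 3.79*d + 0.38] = 9.86*d - 3.79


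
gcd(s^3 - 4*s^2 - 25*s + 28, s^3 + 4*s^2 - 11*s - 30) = 1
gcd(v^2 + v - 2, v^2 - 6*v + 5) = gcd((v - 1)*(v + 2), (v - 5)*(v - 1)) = v - 1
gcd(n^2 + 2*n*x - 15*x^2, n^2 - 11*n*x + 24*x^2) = -n + 3*x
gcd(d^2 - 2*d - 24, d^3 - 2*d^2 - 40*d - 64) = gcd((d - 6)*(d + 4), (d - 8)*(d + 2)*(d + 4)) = d + 4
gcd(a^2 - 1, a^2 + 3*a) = 1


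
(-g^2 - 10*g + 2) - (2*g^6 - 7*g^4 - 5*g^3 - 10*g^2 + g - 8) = -2*g^6 + 7*g^4 + 5*g^3 + 9*g^2 - 11*g + 10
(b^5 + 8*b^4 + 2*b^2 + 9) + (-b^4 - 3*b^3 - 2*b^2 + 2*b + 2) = b^5 + 7*b^4 - 3*b^3 + 2*b + 11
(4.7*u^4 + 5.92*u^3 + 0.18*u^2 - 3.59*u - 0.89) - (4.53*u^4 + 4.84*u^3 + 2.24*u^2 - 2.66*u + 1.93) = 0.17*u^4 + 1.08*u^3 - 2.06*u^2 - 0.93*u - 2.82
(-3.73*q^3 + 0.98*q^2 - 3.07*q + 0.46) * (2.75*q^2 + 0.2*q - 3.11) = -10.2575*q^5 + 1.949*q^4 + 3.3538*q^3 - 2.3968*q^2 + 9.6397*q - 1.4306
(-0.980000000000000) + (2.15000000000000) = 1.17000000000000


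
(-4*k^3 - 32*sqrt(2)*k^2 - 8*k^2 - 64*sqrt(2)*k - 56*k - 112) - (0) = -4*k^3 - 32*sqrt(2)*k^2 - 8*k^2 - 64*sqrt(2)*k - 56*k - 112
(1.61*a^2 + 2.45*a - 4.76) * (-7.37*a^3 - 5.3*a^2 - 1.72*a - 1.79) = -11.8657*a^5 - 26.5895*a^4 + 19.327*a^3 + 18.1321*a^2 + 3.8017*a + 8.5204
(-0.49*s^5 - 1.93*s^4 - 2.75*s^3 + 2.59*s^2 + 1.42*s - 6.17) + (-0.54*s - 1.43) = -0.49*s^5 - 1.93*s^4 - 2.75*s^3 + 2.59*s^2 + 0.88*s - 7.6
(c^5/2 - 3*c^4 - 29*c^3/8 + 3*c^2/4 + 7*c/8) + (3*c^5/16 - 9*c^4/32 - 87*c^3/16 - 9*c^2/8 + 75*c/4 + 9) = 11*c^5/16 - 105*c^4/32 - 145*c^3/16 - 3*c^2/8 + 157*c/8 + 9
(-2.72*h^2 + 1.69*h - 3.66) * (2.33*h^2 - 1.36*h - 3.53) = -6.3376*h^4 + 7.6369*h^3 - 1.2246*h^2 - 0.988099999999998*h + 12.9198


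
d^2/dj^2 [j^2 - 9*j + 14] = 2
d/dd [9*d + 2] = 9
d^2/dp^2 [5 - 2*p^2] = -4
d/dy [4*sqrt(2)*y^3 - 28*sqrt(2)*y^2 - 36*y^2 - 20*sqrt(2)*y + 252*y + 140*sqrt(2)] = 12*sqrt(2)*y^2 - 56*sqrt(2)*y - 72*y - 20*sqrt(2) + 252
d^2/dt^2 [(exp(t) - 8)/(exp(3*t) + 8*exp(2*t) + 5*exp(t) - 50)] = (4*exp(4*t) - 88*exp(3*t) + 120*exp(2*t) - 518*exp(t) + 20)*exp(t)/(exp(7*t) + 14*exp(6*t) + 42*exp(5*t) - 168*exp(4*t) - 735*exp(3*t) + 1050*exp(2*t) + 3500*exp(t) - 5000)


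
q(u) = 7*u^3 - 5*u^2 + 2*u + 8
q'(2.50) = 108.25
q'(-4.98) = 572.61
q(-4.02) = -535.60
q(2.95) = 150.09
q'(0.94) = 11.16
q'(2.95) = 155.25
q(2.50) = 91.12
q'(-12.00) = 3146.00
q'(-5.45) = 680.25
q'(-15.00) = 4877.00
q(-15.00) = -24772.00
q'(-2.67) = 178.41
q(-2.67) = -166.22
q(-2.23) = -98.95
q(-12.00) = -12832.00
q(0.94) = 11.28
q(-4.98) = -990.50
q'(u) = 21*u^2 - 10*u + 2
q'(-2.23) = 128.73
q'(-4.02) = 381.57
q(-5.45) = -1284.56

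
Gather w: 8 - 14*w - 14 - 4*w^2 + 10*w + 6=-4*w^2 - 4*w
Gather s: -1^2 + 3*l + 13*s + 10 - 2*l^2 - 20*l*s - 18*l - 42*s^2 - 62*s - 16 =-2*l^2 - 15*l - 42*s^2 + s*(-20*l - 49) - 7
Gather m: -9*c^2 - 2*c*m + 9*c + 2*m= -9*c^2 + 9*c + m*(2 - 2*c)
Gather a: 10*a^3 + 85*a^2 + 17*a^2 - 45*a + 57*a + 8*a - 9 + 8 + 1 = 10*a^3 + 102*a^2 + 20*a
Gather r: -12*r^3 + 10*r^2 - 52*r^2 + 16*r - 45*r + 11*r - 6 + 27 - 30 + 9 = -12*r^3 - 42*r^2 - 18*r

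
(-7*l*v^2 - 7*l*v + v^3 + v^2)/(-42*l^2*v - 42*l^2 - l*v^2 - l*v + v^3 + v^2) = v/(6*l + v)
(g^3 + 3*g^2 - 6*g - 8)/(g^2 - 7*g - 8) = (g^2 + 2*g - 8)/(g - 8)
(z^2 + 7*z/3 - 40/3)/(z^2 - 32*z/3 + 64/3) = (z + 5)/(z - 8)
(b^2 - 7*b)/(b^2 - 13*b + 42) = b/(b - 6)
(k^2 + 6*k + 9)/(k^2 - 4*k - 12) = (k^2 + 6*k + 9)/(k^2 - 4*k - 12)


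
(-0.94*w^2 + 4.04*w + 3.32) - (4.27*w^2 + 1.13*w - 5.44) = -5.21*w^2 + 2.91*w + 8.76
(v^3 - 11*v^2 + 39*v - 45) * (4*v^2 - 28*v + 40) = 4*v^5 - 72*v^4 + 504*v^3 - 1712*v^2 + 2820*v - 1800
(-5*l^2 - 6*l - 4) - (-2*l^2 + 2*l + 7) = -3*l^2 - 8*l - 11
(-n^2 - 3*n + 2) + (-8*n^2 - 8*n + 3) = -9*n^2 - 11*n + 5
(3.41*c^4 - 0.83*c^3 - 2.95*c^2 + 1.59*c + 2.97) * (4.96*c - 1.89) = 16.9136*c^5 - 10.5617*c^4 - 13.0633*c^3 + 13.4619*c^2 + 11.7261*c - 5.6133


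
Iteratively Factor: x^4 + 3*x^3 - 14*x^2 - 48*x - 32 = (x + 4)*(x^3 - x^2 - 10*x - 8) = (x - 4)*(x + 4)*(x^2 + 3*x + 2) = (x - 4)*(x + 2)*(x + 4)*(x + 1)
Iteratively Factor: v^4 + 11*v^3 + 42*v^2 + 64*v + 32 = (v + 2)*(v^3 + 9*v^2 + 24*v + 16) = (v + 1)*(v + 2)*(v^2 + 8*v + 16) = (v + 1)*(v + 2)*(v + 4)*(v + 4)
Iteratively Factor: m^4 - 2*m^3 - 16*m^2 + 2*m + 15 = (m - 1)*(m^3 - m^2 - 17*m - 15) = (m - 5)*(m - 1)*(m^2 + 4*m + 3) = (m - 5)*(m - 1)*(m + 1)*(m + 3)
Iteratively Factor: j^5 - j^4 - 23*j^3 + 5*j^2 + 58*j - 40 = (j + 2)*(j^4 - 3*j^3 - 17*j^2 + 39*j - 20) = (j - 1)*(j + 2)*(j^3 - 2*j^2 - 19*j + 20) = (j - 5)*(j - 1)*(j + 2)*(j^2 + 3*j - 4) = (j - 5)*(j - 1)*(j + 2)*(j + 4)*(j - 1)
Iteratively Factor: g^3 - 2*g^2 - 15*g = (g)*(g^2 - 2*g - 15) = g*(g - 5)*(g + 3)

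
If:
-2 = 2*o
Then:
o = -1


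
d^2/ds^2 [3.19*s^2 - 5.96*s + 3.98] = 6.38000000000000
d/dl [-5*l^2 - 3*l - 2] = -10*l - 3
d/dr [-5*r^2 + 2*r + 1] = 2 - 10*r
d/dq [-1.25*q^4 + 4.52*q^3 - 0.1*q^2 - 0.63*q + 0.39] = -5.0*q^3 + 13.56*q^2 - 0.2*q - 0.63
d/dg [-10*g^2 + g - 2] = 1 - 20*g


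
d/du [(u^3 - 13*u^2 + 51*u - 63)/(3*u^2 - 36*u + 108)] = (u^3 - 18*u^2 + 105*u - 180)/(3*(u^3 - 18*u^2 + 108*u - 216))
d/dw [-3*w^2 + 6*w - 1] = 6 - 6*w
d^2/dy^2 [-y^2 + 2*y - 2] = -2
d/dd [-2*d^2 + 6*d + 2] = 6 - 4*d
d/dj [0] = 0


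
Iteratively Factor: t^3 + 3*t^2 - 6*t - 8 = (t + 1)*(t^2 + 2*t - 8) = (t - 2)*(t + 1)*(t + 4)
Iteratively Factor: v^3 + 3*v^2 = (v)*(v^2 + 3*v) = v^2*(v + 3)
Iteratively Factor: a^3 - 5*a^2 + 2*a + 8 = (a - 2)*(a^2 - 3*a - 4) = (a - 2)*(a + 1)*(a - 4)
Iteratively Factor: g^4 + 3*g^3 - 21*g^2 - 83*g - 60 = (g + 4)*(g^3 - g^2 - 17*g - 15) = (g + 1)*(g + 4)*(g^2 - 2*g - 15) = (g - 5)*(g + 1)*(g + 4)*(g + 3)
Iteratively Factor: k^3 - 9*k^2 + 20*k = (k - 4)*(k^2 - 5*k) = (k - 5)*(k - 4)*(k)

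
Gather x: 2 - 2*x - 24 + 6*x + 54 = 4*x + 32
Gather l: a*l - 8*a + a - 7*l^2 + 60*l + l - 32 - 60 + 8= -7*a - 7*l^2 + l*(a + 61) - 84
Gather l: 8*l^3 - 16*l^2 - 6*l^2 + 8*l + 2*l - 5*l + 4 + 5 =8*l^3 - 22*l^2 + 5*l + 9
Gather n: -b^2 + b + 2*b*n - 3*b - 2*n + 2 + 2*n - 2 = -b^2 + 2*b*n - 2*b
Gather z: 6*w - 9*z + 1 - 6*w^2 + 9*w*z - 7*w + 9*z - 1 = -6*w^2 + 9*w*z - w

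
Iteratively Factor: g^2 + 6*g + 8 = (g + 2)*(g + 4)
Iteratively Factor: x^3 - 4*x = (x + 2)*(x^2 - 2*x) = (x - 2)*(x + 2)*(x)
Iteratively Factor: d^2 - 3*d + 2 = (d - 2)*(d - 1)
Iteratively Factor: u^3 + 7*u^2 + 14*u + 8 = (u + 1)*(u^2 + 6*u + 8) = (u + 1)*(u + 4)*(u + 2)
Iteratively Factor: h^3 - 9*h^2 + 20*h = (h - 4)*(h^2 - 5*h) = h*(h - 4)*(h - 5)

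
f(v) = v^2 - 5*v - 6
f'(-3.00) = -11.00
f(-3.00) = 18.00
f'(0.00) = -5.00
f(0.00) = -6.00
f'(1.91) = -1.18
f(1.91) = -11.90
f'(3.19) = 1.38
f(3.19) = -11.77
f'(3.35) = 1.70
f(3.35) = -11.53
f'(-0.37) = -5.74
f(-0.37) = -4.01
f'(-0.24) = -5.48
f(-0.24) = -4.74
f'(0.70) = -3.60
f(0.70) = -9.01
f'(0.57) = -3.86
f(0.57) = -8.53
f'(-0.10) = -5.20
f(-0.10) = -5.49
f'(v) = 2*v - 5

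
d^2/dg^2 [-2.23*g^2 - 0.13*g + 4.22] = -4.46000000000000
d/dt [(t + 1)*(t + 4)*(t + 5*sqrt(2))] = 3*t^2 + 10*t + 10*sqrt(2)*t + 4 + 25*sqrt(2)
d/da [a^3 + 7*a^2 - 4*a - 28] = 3*a^2 + 14*a - 4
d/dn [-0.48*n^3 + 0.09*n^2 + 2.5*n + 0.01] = -1.44*n^2 + 0.18*n + 2.5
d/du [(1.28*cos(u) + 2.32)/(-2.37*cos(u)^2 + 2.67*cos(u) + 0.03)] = (-3.0336*cos(u)^2 - 10.9968*cos(u) + 6.156)*sin(u)/(5.6169*cos(u)^4 - 12.6558*cos(u)^3 + 6.9867*cos(u)^2 + 0.1602*cos(u) + 0.0009)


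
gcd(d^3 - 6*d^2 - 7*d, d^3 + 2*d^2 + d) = d^2 + d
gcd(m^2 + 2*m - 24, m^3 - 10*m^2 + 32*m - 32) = m - 4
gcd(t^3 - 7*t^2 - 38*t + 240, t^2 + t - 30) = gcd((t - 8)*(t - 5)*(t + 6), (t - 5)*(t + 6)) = t^2 + t - 30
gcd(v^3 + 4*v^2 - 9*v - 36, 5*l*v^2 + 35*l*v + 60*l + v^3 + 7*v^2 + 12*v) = v^2 + 7*v + 12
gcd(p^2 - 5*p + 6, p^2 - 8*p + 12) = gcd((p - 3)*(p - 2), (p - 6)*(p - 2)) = p - 2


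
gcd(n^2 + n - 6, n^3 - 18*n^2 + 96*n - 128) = n - 2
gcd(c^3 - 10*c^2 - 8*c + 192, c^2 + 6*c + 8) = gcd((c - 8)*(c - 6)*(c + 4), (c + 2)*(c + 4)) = c + 4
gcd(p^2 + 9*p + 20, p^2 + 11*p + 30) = p + 5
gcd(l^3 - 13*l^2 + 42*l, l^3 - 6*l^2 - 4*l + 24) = l - 6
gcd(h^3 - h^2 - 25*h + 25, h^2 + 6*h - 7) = h - 1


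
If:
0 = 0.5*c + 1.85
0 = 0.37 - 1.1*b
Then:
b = 0.34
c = -3.70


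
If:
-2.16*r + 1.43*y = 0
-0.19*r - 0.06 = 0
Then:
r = -0.32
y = -0.48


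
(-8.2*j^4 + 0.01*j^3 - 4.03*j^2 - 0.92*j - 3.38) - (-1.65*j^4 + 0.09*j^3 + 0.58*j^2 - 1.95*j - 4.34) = -6.55*j^4 - 0.08*j^3 - 4.61*j^2 + 1.03*j + 0.96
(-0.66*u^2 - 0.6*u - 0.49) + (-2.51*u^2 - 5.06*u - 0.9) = -3.17*u^2 - 5.66*u - 1.39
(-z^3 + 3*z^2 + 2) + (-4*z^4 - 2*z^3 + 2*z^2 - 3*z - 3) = -4*z^4 - 3*z^3 + 5*z^2 - 3*z - 1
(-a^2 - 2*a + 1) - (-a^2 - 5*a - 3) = 3*a + 4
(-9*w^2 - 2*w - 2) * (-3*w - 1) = 27*w^3 + 15*w^2 + 8*w + 2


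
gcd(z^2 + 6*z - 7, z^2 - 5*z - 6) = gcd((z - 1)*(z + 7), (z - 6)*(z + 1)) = 1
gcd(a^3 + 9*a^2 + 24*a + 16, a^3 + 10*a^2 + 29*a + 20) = a^2 + 5*a + 4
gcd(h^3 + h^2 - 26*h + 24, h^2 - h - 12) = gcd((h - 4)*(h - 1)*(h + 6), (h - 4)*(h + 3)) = h - 4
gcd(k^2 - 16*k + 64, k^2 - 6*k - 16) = k - 8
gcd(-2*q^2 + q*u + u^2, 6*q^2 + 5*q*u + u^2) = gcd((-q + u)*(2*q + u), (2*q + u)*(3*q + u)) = 2*q + u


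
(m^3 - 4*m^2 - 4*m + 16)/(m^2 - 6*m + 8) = m + 2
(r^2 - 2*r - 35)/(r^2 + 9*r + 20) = (r - 7)/(r + 4)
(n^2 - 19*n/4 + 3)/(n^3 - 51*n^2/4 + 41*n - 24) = 1/(n - 8)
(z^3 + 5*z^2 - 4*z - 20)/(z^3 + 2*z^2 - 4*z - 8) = (z + 5)/(z + 2)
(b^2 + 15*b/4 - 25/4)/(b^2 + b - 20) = (b - 5/4)/(b - 4)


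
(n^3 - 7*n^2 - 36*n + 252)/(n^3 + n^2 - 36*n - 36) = (n - 7)/(n + 1)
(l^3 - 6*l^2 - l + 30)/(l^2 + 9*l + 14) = (l^2 - 8*l + 15)/(l + 7)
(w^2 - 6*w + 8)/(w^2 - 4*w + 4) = (w - 4)/(w - 2)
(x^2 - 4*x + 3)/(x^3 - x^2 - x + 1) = (x - 3)/(x^2 - 1)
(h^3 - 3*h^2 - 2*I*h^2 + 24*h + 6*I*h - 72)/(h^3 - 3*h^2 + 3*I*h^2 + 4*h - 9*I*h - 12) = (h - 6*I)/(h - I)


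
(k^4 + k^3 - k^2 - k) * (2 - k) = -k^5 + k^4 + 3*k^3 - k^2 - 2*k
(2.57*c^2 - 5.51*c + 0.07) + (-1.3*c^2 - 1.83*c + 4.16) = 1.27*c^2 - 7.34*c + 4.23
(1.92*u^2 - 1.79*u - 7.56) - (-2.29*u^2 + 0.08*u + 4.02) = 4.21*u^2 - 1.87*u - 11.58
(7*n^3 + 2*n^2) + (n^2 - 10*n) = 7*n^3 + 3*n^2 - 10*n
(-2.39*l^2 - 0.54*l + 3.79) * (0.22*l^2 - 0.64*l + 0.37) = -0.5258*l^4 + 1.4108*l^3 + 0.2951*l^2 - 2.6254*l + 1.4023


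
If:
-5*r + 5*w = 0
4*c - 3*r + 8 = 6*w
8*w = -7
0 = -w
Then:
No Solution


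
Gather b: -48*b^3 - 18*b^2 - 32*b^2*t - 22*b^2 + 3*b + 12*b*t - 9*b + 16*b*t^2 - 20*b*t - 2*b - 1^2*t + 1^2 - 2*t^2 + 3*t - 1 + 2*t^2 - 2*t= -48*b^3 + b^2*(-32*t - 40) + b*(16*t^2 - 8*t - 8)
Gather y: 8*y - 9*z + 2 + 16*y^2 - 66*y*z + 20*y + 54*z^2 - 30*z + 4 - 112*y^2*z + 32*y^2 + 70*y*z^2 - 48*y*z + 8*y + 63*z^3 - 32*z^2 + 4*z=y^2*(48 - 112*z) + y*(70*z^2 - 114*z + 36) + 63*z^3 + 22*z^2 - 35*z + 6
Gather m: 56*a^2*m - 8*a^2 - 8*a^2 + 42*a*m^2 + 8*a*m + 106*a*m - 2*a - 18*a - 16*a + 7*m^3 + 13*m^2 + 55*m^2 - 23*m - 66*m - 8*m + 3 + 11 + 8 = -16*a^2 - 36*a + 7*m^3 + m^2*(42*a + 68) + m*(56*a^2 + 114*a - 97) + 22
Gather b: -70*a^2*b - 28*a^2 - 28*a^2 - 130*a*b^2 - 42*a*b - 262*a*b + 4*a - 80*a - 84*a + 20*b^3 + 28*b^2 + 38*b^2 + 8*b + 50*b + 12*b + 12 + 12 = -56*a^2 - 160*a + 20*b^3 + b^2*(66 - 130*a) + b*(-70*a^2 - 304*a + 70) + 24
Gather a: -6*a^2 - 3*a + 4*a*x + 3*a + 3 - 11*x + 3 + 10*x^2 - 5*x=-6*a^2 + 4*a*x + 10*x^2 - 16*x + 6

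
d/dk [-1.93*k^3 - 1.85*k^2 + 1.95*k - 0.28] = -5.79*k^2 - 3.7*k + 1.95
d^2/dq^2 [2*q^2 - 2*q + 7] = 4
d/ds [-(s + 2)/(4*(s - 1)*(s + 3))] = (s^2 + 4*s + 7)/(4*(s^4 + 4*s^3 - 2*s^2 - 12*s + 9))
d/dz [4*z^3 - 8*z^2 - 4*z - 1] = 12*z^2 - 16*z - 4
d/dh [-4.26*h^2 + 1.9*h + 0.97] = 1.9 - 8.52*h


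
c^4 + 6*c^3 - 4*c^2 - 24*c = c*(c - 2)*(c + 2)*(c + 6)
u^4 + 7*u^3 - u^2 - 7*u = u*(u - 1)*(u + 1)*(u + 7)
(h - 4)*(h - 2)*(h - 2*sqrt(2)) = h^3 - 6*h^2 - 2*sqrt(2)*h^2 + 8*h + 12*sqrt(2)*h - 16*sqrt(2)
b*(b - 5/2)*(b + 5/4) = b^3 - 5*b^2/4 - 25*b/8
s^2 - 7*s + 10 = (s - 5)*(s - 2)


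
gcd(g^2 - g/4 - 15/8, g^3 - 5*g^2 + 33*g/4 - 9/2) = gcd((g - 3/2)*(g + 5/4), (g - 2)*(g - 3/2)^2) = g - 3/2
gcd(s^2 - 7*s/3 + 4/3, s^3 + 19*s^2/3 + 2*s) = 1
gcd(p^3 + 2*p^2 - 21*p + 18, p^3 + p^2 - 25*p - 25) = 1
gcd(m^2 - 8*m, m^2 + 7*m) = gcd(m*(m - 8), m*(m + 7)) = m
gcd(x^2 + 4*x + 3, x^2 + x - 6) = x + 3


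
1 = 1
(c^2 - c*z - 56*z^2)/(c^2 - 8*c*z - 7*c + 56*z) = (c + 7*z)/(c - 7)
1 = 1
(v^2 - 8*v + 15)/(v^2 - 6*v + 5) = (v - 3)/(v - 1)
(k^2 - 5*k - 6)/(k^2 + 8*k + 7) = (k - 6)/(k + 7)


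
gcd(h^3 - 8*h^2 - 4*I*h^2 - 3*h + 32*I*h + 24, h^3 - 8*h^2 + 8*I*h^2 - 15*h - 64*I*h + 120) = h - 8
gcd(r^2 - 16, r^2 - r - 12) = r - 4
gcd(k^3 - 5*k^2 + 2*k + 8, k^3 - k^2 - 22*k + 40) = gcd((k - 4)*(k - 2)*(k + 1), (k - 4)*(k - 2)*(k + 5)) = k^2 - 6*k + 8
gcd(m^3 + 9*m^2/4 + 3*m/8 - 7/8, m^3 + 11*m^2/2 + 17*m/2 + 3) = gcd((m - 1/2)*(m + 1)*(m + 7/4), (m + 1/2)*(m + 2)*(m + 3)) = 1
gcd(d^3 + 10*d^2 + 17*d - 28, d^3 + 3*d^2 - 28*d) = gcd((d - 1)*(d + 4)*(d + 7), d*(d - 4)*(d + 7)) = d + 7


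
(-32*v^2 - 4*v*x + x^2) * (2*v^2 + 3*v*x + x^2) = -64*v^4 - 104*v^3*x - 42*v^2*x^2 - v*x^3 + x^4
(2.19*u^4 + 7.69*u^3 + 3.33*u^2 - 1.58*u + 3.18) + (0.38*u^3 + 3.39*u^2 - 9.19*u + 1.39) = 2.19*u^4 + 8.07*u^3 + 6.72*u^2 - 10.77*u + 4.57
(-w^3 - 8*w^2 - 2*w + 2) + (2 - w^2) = -w^3 - 9*w^2 - 2*w + 4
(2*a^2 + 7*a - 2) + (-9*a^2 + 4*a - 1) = -7*a^2 + 11*a - 3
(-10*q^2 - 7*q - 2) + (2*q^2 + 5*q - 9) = -8*q^2 - 2*q - 11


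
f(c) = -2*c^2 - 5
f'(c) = -4*c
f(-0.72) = -6.04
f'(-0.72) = 2.88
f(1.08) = -7.33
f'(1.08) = -4.32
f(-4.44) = -44.43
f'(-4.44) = 17.76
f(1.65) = -10.44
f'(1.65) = -6.60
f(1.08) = -7.33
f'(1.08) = -4.32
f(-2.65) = -19.04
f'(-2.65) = 10.60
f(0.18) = -5.06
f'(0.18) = -0.72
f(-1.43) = -9.09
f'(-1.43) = 5.72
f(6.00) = -77.00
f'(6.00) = -24.00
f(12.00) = -293.00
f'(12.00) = -48.00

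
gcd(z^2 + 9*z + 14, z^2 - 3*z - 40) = 1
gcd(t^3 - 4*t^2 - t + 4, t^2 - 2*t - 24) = 1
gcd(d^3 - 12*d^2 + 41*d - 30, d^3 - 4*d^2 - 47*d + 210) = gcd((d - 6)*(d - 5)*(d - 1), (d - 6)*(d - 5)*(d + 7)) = d^2 - 11*d + 30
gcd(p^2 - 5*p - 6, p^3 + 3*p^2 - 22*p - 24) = p + 1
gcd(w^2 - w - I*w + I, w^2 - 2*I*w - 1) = w - I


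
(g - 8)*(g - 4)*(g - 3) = g^3 - 15*g^2 + 68*g - 96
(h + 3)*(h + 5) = h^2 + 8*h + 15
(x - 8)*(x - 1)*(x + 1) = x^3 - 8*x^2 - x + 8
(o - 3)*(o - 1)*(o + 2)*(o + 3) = o^4 + o^3 - 11*o^2 - 9*o + 18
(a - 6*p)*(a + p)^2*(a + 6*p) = a^4 + 2*a^3*p - 35*a^2*p^2 - 72*a*p^3 - 36*p^4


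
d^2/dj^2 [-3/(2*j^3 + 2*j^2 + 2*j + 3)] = 12*((3*j + 1)*(2*j^3 + 2*j^2 + 2*j + 3) - 2*(3*j^2 + 2*j + 1)^2)/(2*j^3 + 2*j^2 + 2*j + 3)^3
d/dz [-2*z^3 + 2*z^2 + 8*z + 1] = -6*z^2 + 4*z + 8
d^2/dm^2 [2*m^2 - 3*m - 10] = 4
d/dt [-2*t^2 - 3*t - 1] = -4*t - 3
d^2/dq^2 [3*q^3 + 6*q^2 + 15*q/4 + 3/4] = 18*q + 12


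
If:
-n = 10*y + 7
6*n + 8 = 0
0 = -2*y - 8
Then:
No Solution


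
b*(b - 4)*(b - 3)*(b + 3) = b^4 - 4*b^3 - 9*b^2 + 36*b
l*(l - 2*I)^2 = l^3 - 4*I*l^2 - 4*l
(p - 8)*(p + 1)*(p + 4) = p^3 - 3*p^2 - 36*p - 32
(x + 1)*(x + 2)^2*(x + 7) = x^4 + 12*x^3 + 43*x^2 + 60*x + 28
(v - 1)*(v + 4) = v^2 + 3*v - 4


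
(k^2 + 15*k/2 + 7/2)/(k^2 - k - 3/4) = 2*(k + 7)/(2*k - 3)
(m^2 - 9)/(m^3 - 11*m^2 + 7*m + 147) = (m - 3)/(m^2 - 14*m + 49)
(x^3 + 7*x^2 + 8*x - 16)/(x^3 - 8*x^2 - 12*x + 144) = (x^2 + 3*x - 4)/(x^2 - 12*x + 36)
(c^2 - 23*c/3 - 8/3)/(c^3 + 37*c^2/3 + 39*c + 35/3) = (c - 8)/(c^2 + 12*c + 35)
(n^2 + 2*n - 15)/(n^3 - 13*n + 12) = (n + 5)/(n^2 + 3*n - 4)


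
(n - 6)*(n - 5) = n^2 - 11*n + 30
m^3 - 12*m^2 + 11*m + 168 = (m - 8)*(m - 7)*(m + 3)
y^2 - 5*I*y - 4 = (y - 4*I)*(y - I)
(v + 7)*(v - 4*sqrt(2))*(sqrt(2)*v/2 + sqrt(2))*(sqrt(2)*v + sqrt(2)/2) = v^4 - 4*sqrt(2)*v^3 + 19*v^3/2 - 38*sqrt(2)*v^2 + 37*v^2/2 - 74*sqrt(2)*v + 7*v - 28*sqrt(2)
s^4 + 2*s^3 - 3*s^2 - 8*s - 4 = (s - 2)*(s + 1)^2*(s + 2)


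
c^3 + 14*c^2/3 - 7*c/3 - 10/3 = (c - 1)*(c + 2/3)*(c + 5)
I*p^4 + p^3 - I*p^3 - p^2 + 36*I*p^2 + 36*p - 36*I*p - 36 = (p - 6*I)*(p - I)*(p + 6*I)*(I*p - I)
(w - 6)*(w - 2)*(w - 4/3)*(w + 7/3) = w^4 - 7*w^3 + 8*w^2/9 + 332*w/9 - 112/3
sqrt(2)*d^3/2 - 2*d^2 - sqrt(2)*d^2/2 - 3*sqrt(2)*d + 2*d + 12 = (d - 3)*(d - 2*sqrt(2))*(sqrt(2)*d/2 + sqrt(2))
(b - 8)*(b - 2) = b^2 - 10*b + 16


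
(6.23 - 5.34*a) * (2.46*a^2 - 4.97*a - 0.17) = -13.1364*a^3 + 41.8656*a^2 - 30.0553*a - 1.0591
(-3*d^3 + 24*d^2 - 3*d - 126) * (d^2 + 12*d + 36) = -3*d^5 - 12*d^4 + 177*d^3 + 702*d^2 - 1620*d - 4536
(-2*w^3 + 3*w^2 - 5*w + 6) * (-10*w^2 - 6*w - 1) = 20*w^5 - 18*w^4 + 34*w^3 - 33*w^2 - 31*w - 6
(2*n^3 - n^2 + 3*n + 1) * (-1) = -2*n^3 + n^2 - 3*n - 1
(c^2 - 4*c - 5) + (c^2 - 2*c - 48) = 2*c^2 - 6*c - 53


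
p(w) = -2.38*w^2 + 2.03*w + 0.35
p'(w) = 2.03 - 4.76*w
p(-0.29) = -0.44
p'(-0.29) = 3.41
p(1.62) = -2.61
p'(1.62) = -5.68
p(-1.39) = -7.07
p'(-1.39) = 8.65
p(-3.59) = -37.61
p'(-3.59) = 19.12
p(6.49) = -86.72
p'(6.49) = -28.86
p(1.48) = -1.86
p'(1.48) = -5.01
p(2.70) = -11.52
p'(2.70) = -10.82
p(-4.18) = -49.72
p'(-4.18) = 21.93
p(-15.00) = -565.60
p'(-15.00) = 73.43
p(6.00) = -73.15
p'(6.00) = -26.53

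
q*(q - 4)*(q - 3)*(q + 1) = q^4 - 6*q^3 + 5*q^2 + 12*q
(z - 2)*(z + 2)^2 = z^3 + 2*z^2 - 4*z - 8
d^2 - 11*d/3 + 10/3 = (d - 2)*(d - 5/3)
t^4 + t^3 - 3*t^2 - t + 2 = (t - 1)^2*(t + 1)*(t + 2)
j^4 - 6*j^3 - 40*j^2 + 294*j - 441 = (j - 7)*(j - 3)^2*(j + 7)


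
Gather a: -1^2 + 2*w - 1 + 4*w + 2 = 6*w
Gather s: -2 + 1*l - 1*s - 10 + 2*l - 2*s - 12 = 3*l - 3*s - 24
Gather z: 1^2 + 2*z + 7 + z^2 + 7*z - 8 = z^2 + 9*z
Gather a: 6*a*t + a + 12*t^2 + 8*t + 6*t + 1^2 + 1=a*(6*t + 1) + 12*t^2 + 14*t + 2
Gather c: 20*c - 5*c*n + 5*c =c*(25 - 5*n)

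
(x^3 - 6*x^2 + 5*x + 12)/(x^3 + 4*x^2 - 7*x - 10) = (x^2 - 7*x + 12)/(x^2 + 3*x - 10)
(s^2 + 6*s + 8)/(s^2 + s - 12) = (s + 2)/(s - 3)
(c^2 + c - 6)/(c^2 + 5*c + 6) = (c - 2)/(c + 2)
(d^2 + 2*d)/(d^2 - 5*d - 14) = d/(d - 7)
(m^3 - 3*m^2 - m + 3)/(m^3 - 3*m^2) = 1 - 1/m^2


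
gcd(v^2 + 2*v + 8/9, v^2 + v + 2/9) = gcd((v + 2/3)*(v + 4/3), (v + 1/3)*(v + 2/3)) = v + 2/3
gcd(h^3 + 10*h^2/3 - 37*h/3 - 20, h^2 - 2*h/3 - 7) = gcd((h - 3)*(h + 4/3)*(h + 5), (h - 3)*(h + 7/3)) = h - 3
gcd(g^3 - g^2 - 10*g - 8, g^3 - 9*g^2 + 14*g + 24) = g^2 - 3*g - 4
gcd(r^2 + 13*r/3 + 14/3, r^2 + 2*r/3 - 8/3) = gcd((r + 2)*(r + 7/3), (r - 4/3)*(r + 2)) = r + 2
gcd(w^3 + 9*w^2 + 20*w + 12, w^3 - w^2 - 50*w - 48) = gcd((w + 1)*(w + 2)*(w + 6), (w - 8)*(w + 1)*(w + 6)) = w^2 + 7*w + 6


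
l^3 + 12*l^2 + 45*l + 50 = (l + 2)*(l + 5)^2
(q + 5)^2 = q^2 + 10*q + 25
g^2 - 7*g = g*(g - 7)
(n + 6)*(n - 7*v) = n^2 - 7*n*v + 6*n - 42*v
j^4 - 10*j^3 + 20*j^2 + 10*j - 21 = (j - 7)*(j - 3)*(j - 1)*(j + 1)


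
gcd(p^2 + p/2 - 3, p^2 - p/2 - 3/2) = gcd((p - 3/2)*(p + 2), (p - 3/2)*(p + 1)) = p - 3/2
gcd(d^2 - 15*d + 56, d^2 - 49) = d - 7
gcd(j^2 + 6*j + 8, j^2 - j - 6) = j + 2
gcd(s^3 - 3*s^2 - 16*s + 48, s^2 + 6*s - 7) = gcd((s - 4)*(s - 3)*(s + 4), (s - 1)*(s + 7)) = 1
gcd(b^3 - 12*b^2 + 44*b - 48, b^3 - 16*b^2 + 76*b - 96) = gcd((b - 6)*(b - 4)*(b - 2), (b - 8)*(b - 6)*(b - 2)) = b^2 - 8*b + 12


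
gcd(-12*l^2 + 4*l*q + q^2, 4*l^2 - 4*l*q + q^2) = -2*l + q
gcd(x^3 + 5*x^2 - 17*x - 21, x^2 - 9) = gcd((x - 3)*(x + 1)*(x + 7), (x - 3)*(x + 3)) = x - 3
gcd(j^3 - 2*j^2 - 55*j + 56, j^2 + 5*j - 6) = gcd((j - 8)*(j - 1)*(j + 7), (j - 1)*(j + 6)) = j - 1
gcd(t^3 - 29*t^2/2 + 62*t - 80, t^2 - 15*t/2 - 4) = t - 8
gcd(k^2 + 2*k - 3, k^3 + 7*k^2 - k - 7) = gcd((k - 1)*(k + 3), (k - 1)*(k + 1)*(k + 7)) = k - 1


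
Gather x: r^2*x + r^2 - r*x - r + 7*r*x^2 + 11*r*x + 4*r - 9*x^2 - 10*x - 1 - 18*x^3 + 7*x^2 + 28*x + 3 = r^2 + 3*r - 18*x^3 + x^2*(7*r - 2) + x*(r^2 + 10*r + 18) + 2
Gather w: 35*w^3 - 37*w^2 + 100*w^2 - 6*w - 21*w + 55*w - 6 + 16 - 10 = 35*w^3 + 63*w^2 + 28*w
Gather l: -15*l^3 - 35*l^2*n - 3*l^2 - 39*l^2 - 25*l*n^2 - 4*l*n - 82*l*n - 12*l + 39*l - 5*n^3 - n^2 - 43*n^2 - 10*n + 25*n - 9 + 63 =-15*l^3 + l^2*(-35*n - 42) + l*(-25*n^2 - 86*n + 27) - 5*n^3 - 44*n^2 + 15*n + 54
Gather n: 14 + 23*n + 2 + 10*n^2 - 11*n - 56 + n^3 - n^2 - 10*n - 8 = n^3 + 9*n^2 + 2*n - 48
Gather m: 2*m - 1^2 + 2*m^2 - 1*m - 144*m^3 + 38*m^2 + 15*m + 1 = -144*m^3 + 40*m^2 + 16*m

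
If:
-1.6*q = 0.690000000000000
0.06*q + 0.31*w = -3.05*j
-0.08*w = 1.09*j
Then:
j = -0.02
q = -0.43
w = 0.30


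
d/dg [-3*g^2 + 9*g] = 9 - 6*g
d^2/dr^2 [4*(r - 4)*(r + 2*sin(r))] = 8*(4 - r)*sin(r) + 16*cos(r) + 8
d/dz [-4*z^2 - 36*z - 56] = -8*z - 36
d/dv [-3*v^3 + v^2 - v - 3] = -9*v^2 + 2*v - 1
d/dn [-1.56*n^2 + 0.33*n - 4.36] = 0.33 - 3.12*n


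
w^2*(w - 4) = w^3 - 4*w^2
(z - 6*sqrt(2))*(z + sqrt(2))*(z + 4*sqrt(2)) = z^3 - sqrt(2)*z^2 - 52*z - 48*sqrt(2)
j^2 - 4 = (j - 2)*(j + 2)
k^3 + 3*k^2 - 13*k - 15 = (k - 3)*(k + 1)*(k + 5)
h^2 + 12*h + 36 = (h + 6)^2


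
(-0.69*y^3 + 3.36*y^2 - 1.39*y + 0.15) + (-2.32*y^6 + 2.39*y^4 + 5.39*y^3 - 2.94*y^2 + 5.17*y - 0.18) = -2.32*y^6 + 2.39*y^4 + 4.7*y^3 + 0.42*y^2 + 3.78*y - 0.03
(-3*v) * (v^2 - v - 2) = -3*v^3 + 3*v^2 + 6*v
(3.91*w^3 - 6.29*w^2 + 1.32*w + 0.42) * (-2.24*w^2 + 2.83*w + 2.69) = -8.7584*w^5 + 25.1549*w^4 - 10.2396*w^3 - 14.1253*w^2 + 4.7394*w + 1.1298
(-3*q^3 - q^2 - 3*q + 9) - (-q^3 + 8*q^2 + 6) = -2*q^3 - 9*q^2 - 3*q + 3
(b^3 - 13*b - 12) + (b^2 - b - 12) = b^3 + b^2 - 14*b - 24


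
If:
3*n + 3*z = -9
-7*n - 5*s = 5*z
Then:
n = -z - 3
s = 2*z/5 + 21/5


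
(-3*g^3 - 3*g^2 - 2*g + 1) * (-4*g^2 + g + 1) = 12*g^5 + 9*g^4 + 2*g^3 - 9*g^2 - g + 1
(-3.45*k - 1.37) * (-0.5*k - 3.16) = 1.725*k^2 + 11.587*k + 4.3292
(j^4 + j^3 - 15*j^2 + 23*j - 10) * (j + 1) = j^5 + 2*j^4 - 14*j^3 + 8*j^2 + 13*j - 10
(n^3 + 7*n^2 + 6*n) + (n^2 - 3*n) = n^3 + 8*n^2 + 3*n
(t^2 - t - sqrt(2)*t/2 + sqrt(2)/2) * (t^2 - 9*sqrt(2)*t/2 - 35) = t^4 - 5*sqrt(2)*t^3 - t^3 - 61*t^2/2 + 5*sqrt(2)*t^2 + 35*sqrt(2)*t/2 + 61*t/2 - 35*sqrt(2)/2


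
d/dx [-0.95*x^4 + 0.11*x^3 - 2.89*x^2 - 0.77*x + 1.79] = -3.8*x^3 + 0.33*x^2 - 5.78*x - 0.77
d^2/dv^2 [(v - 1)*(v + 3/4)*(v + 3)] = 6*v + 11/2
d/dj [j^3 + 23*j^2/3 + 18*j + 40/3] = 3*j^2 + 46*j/3 + 18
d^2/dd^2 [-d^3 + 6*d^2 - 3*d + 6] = 12 - 6*d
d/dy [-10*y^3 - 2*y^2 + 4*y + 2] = -30*y^2 - 4*y + 4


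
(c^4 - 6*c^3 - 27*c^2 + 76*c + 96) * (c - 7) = c^5 - 13*c^4 + 15*c^3 + 265*c^2 - 436*c - 672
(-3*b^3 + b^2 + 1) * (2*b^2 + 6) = -6*b^5 + 2*b^4 - 18*b^3 + 8*b^2 + 6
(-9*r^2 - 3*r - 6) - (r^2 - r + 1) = -10*r^2 - 2*r - 7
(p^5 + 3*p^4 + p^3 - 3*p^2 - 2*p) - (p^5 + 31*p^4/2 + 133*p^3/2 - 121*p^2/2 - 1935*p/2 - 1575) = -25*p^4/2 - 131*p^3/2 + 115*p^2/2 + 1931*p/2 + 1575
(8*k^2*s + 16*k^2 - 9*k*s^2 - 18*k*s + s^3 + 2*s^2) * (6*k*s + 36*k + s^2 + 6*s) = 48*k^3*s^2 + 384*k^3*s + 576*k^3 - 46*k^2*s^3 - 368*k^2*s^2 - 552*k^2*s - 3*k*s^4 - 24*k*s^3 - 36*k*s^2 + s^5 + 8*s^4 + 12*s^3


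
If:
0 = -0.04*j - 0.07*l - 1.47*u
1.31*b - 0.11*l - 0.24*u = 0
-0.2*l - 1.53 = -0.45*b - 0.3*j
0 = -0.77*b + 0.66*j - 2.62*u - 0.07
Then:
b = -0.59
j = 0.80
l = -7.77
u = 0.35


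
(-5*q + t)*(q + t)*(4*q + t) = -20*q^3 - 21*q^2*t + t^3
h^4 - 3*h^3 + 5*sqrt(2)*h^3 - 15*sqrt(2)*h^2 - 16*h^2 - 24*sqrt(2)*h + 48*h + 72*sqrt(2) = (h - 3)*(h - 2*sqrt(2))*(h + sqrt(2))*(h + 6*sqrt(2))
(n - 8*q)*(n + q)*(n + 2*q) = n^3 - 5*n^2*q - 22*n*q^2 - 16*q^3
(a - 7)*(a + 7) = a^2 - 49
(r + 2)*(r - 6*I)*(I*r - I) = I*r^3 + 6*r^2 + I*r^2 + 6*r - 2*I*r - 12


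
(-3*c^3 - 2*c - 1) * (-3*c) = 9*c^4 + 6*c^2 + 3*c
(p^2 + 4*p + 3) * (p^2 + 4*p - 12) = p^4 + 8*p^3 + 7*p^2 - 36*p - 36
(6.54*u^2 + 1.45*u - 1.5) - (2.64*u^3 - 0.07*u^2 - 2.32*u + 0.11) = -2.64*u^3 + 6.61*u^2 + 3.77*u - 1.61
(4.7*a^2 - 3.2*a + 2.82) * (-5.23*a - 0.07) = -24.581*a^3 + 16.407*a^2 - 14.5246*a - 0.1974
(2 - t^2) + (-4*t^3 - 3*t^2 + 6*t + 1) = -4*t^3 - 4*t^2 + 6*t + 3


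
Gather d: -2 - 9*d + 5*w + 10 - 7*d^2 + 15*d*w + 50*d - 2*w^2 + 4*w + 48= -7*d^2 + d*(15*w + 41) - 2*w^2 + 9*w + 56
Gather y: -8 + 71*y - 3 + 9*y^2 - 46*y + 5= 9*y^2 + 25*y - 6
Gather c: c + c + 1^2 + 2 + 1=2*c + 4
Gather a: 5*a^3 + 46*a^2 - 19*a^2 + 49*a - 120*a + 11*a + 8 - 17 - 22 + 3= 5*a^3 + 27*a^2 - 60*a - 28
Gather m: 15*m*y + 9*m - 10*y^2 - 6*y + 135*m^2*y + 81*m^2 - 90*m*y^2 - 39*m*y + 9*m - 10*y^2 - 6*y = m^2*(135*y + 81) + m*(-90*y^2 - 24*y + 18) - 20*y^2 - 12*y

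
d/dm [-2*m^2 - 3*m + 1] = -4*m - 3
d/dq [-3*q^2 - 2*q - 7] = -6*q - 2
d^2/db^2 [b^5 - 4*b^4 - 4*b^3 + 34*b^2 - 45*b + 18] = 20*b^3 - 48*b^2 - 24*b + 68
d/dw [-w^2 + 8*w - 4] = 8 - 2*w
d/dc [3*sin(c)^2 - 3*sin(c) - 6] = 3*sin(2*c) - 3*cos(c)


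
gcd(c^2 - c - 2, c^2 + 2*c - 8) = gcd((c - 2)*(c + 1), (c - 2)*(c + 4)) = c - 2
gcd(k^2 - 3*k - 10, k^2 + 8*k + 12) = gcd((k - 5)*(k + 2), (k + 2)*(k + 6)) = k + 2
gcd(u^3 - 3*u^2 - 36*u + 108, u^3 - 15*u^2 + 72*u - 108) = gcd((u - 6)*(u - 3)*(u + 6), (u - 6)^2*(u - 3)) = u^2 - 9*u + 18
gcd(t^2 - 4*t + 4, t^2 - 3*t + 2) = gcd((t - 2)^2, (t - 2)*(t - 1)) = t - 2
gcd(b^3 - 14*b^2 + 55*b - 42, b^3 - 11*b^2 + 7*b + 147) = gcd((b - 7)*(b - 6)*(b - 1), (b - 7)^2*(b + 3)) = b - 7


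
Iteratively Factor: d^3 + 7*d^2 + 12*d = (d + 4)*(d^2 + 3*d) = d*(d + 4)*(d + 3)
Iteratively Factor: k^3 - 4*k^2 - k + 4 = (k - 1)*(k^2 - 3*k - 4) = (k - 4)*(k - 1)*(k + 1)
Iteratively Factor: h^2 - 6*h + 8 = (h - 2)*(h - 4)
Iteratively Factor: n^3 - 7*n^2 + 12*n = (n - 3)*(n^2 - 4*n) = n*(n - 3)*(n - 4)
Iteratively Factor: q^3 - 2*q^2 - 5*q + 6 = (q - 3)*(q^2 + q - 2) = (q - 3)*(q + 2)*(q - 1)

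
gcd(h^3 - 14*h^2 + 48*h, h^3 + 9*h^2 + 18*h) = h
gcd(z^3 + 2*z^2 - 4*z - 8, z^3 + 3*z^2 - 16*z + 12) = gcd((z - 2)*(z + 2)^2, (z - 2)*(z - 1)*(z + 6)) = z - 2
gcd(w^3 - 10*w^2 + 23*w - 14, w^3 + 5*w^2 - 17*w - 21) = 1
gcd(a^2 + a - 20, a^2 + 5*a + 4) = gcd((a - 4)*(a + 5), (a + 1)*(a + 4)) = 1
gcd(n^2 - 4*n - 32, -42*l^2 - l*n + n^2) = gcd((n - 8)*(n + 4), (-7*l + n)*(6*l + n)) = 1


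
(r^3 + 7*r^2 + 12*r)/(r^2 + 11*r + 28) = r*(r + 3)/(r + 7)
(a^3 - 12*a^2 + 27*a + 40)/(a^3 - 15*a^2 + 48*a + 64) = (a - 5)/(a - 8)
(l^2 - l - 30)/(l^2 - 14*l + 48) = (l + 5)/(l - 8)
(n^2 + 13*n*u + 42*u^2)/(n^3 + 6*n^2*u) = (n + 7*u)/n^2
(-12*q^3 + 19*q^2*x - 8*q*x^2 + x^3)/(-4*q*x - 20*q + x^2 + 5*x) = (3*q^2 - 4*q*x + x^2)/(x + 5)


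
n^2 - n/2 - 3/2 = (n - 3/2)*(n + 1)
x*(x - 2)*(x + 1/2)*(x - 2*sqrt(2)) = x^4 - 2*sqrt(2)*x^3 - 3*x^3/2 - x^2 + 3*sqrt(2)*x^2 + 2*sqrt(2)*x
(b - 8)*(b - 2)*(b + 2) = b^3 - 8*b^2 - 4*b + 32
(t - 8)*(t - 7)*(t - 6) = t^3 - 21*t^2 + 146*t - 336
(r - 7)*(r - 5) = r^2 - 12*r + 35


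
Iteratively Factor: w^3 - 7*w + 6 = (w + 3)*(w^2 - 3*w + 2) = (w - 2)*(w + 3)*(w - 1)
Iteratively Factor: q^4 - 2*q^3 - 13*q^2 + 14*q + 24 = (q + 3)*(q^3 - 5*q^2 + 2*q + 8) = (q + 1)*(q + 3)*(q^2 - 6*q + 8) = (q - 4)*(q + 1)*(q + 3)*(q - 2)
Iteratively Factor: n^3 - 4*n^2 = (n)*(n^2 - 4*n) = n^2*(n - 4)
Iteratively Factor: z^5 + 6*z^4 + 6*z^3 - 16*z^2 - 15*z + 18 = (z - 1)*(z^4 + 7*z^3 + 13*z^2 - 3*z - 18) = (z - 1)*(z + 2)*(z^3 + 5*z^2 + 3*z - 9) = (z - 1)*(z + 2)*(z + 3)*(z^2 + 2*z - 3) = (z - 1)*(z + 2)*(z + 3)^2*(z - 1)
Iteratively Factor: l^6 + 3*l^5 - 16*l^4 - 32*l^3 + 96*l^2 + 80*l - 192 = (l + 2)*(l^5 + l^4 - 18*l^3 + 4*l^2 + 88*l - 96) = (l - 2)*(l + 2)*(l^4 + 3*l^3 - 12*l^2 - 20*l + 48) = (l - 2)^2*(l + 2)*(l^3 + 5*l^2 - 2*l - 24) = (l - 2)^2*(l + 2)*(l + 3)*(l^2 + 2*l - 8) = (l - 2)^3*(l + 2)*(l + 3)*(l + 4)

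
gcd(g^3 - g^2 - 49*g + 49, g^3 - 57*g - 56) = g + 7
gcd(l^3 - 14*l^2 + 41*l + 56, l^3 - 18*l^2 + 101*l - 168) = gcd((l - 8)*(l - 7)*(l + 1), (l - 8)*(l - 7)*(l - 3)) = l^2 - 15*l + 56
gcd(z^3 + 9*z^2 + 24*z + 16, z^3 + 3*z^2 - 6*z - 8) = z^2 + 5*z + 4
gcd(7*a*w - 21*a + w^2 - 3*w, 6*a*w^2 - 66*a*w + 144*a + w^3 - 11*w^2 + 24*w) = w - 3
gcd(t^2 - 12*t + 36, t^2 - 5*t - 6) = t - 6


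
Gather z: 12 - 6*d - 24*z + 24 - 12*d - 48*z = -18*d - 72*z + 36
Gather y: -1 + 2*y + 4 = 2*y + 3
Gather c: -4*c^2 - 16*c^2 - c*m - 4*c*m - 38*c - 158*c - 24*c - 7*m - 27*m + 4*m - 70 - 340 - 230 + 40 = -20*c^2 + c*(-5*m - 220) - 30*m - 600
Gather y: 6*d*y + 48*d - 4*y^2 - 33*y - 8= 48*d - 4*y^2 + y*(6*d - 33) - 8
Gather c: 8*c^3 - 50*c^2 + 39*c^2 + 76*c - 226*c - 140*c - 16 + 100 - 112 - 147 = 8*c^3 - 11*c^2 - 290*c - 175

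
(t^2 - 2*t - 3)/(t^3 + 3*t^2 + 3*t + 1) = (t - 3)/(t^2 + 2*t + 1)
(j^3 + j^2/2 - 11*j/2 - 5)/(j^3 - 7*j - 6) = (j - 5/2)/(j - 3)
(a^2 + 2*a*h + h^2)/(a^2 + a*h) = (a + h)/a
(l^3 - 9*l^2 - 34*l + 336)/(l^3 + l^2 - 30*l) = (l^2 - 15*l + 56)/(l*(l - 5))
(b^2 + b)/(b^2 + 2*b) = (b + 1)/(b + 2)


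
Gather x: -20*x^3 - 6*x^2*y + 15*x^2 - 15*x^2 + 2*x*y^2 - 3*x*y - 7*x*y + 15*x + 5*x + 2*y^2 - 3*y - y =-20*x^3 - 6*x^2*y + x*(2*y^2 - 10*y + 20) + 2*y^2 - 4*y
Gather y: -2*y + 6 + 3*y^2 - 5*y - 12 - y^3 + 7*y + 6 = -y^3 + 3*y^2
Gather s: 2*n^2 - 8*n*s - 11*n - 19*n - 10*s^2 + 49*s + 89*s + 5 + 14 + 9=2*n^2 - 30*n - 10*s^2 + s*(138 - 8*n) + 28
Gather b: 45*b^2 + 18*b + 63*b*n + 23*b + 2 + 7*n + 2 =45*b^2 + b*(63*n + 41) + 7*n + 4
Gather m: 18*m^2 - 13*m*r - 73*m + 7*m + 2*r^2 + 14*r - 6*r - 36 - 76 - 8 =18*m^2 + m*(-13*r - 66) + 2*r^2 + 8*r - 120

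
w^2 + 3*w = w*(w + 3)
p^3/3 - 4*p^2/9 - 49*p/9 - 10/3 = (p/3 + 1)*(p - 5)*(p + 2/3)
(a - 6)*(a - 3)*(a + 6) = a^3 - 3*a^2 - 36*a + 108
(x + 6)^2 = x^2 + 12*x + 36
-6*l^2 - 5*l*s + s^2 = (-6*l + s)*(l + s)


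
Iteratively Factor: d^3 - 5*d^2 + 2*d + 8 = (d - 4)*(d^2 - d - 2) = (d - 4)*(d - 2)*(d + 1)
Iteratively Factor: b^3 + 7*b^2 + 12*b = (b)*(b^2 + 7*b + 12) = b*(b + 4)*(b + 3)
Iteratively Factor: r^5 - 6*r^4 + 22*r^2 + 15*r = (r + 1)*(r^4 - 7*r^3 + 7*r^2 + 15*r) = r*(r + 1)*(r^3 - 7*r^2 + 7*r + 15) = r*(r - 5)*(r + 1)*(r^2 - 2*r - 3) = r*(r - 5)*(r - 3)*(r + 1)*(r + 1)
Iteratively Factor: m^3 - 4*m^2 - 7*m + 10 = (m - 5)*(m^2 + m - 2) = (m - 5)*(m - 1)*(m + 2)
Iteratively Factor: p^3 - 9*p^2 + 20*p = (p - 4)*(p^2 - 5*p) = p*(p - 4)*(p - 5)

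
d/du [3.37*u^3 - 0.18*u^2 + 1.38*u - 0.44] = 10.11*u^2 - 0.36*u + 1.38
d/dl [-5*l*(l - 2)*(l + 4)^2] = -20*l^3 - 90*l^2 + 160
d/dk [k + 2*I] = 1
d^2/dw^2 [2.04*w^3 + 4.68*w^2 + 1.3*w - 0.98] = 12.24*w + 9.36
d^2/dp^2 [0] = 0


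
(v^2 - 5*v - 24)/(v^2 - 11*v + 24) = (v + 3)/(v - 3)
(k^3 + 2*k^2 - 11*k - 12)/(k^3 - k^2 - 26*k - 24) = (k - 3)/(k - 6)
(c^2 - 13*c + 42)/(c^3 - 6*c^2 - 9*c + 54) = (c - 7)/(c^2 - 9)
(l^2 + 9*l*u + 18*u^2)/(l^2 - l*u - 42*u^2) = (-l - 3*u)/(-l + 7*u)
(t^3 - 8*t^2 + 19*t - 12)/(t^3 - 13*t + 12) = (t - 4)/(t + 4)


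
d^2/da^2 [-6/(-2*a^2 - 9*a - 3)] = 12*(-4*a^2 - 18*a + (4*a + 9)^2 - 6)/(2*a^2 + 9*a + 3)^3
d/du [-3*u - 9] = -3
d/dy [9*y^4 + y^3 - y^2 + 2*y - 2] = 36*y^3 + 3*y^2 - 2*y + 2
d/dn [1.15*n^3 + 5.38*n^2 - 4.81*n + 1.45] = 3.45*n^2 + 10.76*n - 4.81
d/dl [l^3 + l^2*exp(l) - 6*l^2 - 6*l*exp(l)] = l^2*exp(l) + 3*l^2 - 4*l*exp(l) - 12*l - 6*exp(l)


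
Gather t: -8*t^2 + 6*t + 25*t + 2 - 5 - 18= -8*t^2 + 31*t - 21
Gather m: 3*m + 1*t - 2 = 3*m + t - 2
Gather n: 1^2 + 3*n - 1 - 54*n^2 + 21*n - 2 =-54*n^2 + 24*n - 2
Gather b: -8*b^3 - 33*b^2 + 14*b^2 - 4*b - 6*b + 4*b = -8*b^3 - 19*b^2 - 6*b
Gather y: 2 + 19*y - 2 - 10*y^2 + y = -10*y^2 + 20*y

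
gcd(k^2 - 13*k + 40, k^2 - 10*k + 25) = k - 5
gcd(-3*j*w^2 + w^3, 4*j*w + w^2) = w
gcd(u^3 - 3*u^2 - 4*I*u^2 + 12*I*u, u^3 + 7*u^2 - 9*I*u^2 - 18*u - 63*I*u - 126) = 1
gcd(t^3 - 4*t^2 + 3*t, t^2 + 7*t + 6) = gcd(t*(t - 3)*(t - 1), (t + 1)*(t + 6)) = 1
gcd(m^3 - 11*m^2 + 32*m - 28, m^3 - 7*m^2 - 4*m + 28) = m^2 - 9*m + 14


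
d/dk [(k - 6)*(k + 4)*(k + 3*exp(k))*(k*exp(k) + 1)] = (k - 6)*(k + 1)*(k + 4)*(k + 3*exp(k))*exp(k) + (k - 6)*(k + 4)*(k*exp(k) + 1)*(3*exp(k) + 1) + (k - 6)*(k + 3*exp(k))*(k*exp(k) + 1) + (k + 4)*(k + 3*exp(k))*(k*exp(k) + 1)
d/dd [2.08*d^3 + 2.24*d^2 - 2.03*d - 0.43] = 6.24*d^2 + 4.48*d - 2.03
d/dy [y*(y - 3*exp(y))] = -y*(3*exp(y) - 1) + y - 3*exp(y)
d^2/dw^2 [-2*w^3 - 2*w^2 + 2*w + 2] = -12*w - 4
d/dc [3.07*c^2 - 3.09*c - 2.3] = 6.14*c - 3.09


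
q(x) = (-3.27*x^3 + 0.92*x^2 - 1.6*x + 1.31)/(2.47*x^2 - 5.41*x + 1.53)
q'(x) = (5.41 - 4.94*x)*(-3.27*x^3 + 0.92*x^2 - 1.6*x + 1.31)/(2.47*x^2 - 5.41*x + 1.53)^2 + (-9.81*x^2 + 1.84*x - 1.6)/(2.47*x^2 - 5.41*x + 1.53)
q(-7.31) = 7.74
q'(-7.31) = -1.26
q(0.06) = 1.00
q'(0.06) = 2.96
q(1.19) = 3.41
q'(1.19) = 10.56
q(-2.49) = 2.03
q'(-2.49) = -1.03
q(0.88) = 1.22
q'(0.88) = 4.76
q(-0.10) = 0.71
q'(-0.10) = 1.09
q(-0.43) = 0.56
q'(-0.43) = 0.01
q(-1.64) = 1.22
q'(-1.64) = -0.85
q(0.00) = 0.86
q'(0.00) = 1.98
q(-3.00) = 2.57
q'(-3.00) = -1.09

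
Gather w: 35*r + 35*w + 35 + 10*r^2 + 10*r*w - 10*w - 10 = 10*r^2 + 35*r + w*(10*r + 25) + 25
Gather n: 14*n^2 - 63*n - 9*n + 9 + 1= 14*n^2 - 72*n + 10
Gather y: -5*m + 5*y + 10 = -5*m + 5*y + 10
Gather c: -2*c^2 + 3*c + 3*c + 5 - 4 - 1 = -2*c^2 + 6*c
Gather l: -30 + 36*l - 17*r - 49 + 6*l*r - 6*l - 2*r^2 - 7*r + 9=l*(6*r + 30) - 2*r^2 - 24*r - 70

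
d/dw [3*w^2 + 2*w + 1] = 6*w + 2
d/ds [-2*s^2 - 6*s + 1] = -4*s - 6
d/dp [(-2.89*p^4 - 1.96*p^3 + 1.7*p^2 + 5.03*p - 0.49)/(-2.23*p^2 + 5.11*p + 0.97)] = (12.8894*p^5 - 39.9329*p^4 - 31.2444*p^3 + 14.2003*p^2 + 1.1126*p + 7.383)/(4.9729*p^4 - 22.7906*p^3 + 21.7859*p^2 + 9.9134*p + 0.9409)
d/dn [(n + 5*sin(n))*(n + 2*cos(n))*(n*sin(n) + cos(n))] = n*(n + 5*sin(n))*(n + 2*cos(n))*cos(n) - (n + 5*sin(n))*(n*sin(n) + cos(n))*(2*sin(n) - 1) + (n + 2*cos(n))*(n*sin(n) + cos(n))*(5*cos(n) + 1)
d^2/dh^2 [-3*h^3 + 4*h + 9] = -18*h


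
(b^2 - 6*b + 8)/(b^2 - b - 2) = (b - 4)/(b + 1)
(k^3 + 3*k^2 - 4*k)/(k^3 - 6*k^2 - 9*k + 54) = k*(k^2 + 3*k - 4)/(k^3 - 6*k^2 - 9*k + 54)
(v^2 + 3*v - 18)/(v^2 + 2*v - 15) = (v + 6)/(v + 5)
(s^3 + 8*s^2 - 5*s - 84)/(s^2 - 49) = (s^2 + s - 12)/(s - 7)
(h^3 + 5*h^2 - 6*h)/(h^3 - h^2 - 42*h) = (h - 1)/(h - 7)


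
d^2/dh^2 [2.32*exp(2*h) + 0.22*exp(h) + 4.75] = (9.28*exp(h) + 0.22)*exp(h)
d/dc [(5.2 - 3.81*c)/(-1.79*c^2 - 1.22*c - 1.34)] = (-6.8199*c^2 + 18.616*c + 11.4494)/(3.2041*c^4 + 4.3676*c^3 + 6.2856*c^2 + 3.2696*c + 1.7956)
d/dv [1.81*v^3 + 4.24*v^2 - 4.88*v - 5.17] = 5.43*v^2 + 8.48*v - 4.88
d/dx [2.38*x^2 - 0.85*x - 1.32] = 4.76*x - 0.85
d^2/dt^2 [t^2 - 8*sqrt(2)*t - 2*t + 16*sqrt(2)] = 2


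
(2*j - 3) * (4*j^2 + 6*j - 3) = 8*j^3 - 24*j + 9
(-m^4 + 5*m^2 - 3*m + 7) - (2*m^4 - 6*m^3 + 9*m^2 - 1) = -3*m^4 + 6*m^3 - 4*m^2 - 3*m + 8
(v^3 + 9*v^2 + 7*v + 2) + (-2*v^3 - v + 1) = -v^3 + 9*v^2 + 6*v + 3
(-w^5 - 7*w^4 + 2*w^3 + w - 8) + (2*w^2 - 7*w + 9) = -w^5 - 7*w^4 + 2*w^3 + 2*w^2 - 6*w + 1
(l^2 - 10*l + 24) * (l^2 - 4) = l^4 - 10*l^3 + 20*l^2 + 40*l - 96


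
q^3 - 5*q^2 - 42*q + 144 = (q - 8)*(q - 3)*(q + 6)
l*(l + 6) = l^2 + 6*l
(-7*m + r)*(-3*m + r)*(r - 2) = 21*m^2*r - 42*m^2 - 10*m*r^2 + 20*m*r + r^3 - 2*r^2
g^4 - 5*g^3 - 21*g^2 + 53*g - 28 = (g - 7)*(g - 1)^2*(g + 4)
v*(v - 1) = v^2 - v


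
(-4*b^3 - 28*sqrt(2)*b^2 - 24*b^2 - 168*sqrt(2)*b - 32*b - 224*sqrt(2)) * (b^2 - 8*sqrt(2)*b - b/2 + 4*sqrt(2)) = -4*b^5 - 22*b^4 + 4*sqrt(2)*b^4 + 22*sqrt(2)*b^3 + 428*b^3 + 20*sqrt(2)*b^2 + 2480*b^2 - 16*sqrt(2)*b + 2240*b - 1792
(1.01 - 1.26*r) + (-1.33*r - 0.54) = 0.47 - 2.59*r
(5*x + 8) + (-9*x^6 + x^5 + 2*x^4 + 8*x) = -9*x^6 + x^5 + 2*x^4 + 13*x + 8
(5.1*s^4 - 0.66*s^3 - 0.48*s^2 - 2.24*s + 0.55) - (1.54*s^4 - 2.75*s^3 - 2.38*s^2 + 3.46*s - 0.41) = 3.56*s^4 + 2.09*s^3 + 1.9*s^2 - 5.7*s + 0.96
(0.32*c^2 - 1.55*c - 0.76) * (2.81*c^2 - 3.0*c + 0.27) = 0.8992*c^4 - 5.3155*c^3 + 2.6008*c^2 + 1.8615*c - 0.2052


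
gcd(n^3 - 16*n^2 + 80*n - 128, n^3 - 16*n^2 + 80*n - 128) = n^3 - 16*n^2 + 80*n - 128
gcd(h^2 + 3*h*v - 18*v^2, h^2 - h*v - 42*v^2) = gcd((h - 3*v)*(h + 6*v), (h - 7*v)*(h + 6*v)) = h + 6*v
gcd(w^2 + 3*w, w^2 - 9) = w + 3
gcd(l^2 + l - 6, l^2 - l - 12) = l + 3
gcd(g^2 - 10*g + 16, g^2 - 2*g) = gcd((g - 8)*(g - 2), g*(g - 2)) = g - 2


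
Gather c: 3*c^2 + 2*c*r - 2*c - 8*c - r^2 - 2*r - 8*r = 3*c^2 + c*(2*r - 10) - r^2 - 10*r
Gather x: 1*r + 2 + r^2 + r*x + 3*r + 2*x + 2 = r^2 + 4*r + x*(r + 2) + 4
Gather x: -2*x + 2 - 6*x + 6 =8 - 8*x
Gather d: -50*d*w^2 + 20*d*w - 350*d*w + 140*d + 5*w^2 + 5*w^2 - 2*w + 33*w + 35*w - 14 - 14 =d*(-50*w^2 - 330*w + 140) + 10*w^2 + 66*w - 28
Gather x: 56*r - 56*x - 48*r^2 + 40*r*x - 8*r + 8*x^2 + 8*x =-48*r^2 + 48*r + 8*x^2 + x*(40*r - 48)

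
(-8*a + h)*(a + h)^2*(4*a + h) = -32*a^4 - 68*a^3*h - 39*a^2*h^2 - 2*a*h^3 + h^4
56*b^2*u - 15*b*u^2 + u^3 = u*(-8*b + u)*(-7*b + u)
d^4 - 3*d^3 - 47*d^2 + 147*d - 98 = (d - 7)*(d - 2)*(d - 1)*(d + 7)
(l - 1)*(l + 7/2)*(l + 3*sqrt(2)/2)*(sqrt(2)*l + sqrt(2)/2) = sqrt(2)*l^4 + 3*l^3 + 3*sqrt(2)*l^3 - 9*sqrt(2)*l^2/4 + 9*l^2 - 27*l/4 - 7*sqrt(2)*l/4 - 21/4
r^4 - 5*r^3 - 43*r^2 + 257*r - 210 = (r - 6)*(r - 5)*(r - 1)*(r + 7)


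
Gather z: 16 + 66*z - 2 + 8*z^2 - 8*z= 8*z^2 + 58*z + 14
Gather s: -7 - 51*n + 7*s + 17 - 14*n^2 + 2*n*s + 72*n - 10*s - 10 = -14*n^2 + 21*n + s*(2*n - 3)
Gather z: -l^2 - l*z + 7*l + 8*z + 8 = -l^2 + 7*l + z*(8 - l) + 8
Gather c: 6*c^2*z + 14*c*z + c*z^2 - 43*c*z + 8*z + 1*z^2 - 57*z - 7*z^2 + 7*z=6*c^2*z + c*(z^2 - 29*z) - 6*z^2 - 42*z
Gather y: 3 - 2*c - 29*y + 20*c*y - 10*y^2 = -2*c - 10*y^2 + y*(20*c - 29) + 3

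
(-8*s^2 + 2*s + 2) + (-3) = -8*s^2 + 2*s - 1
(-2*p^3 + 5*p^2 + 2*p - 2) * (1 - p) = 2*p^4 - 7*p^3 + 3*p^2 + 4*p - 2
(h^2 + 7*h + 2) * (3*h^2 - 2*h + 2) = 3*h^4 + 19*h^3 - 6*h^2 + 10*h + 4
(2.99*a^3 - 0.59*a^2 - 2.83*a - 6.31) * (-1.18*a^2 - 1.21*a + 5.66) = -3.5282*a^5 - 2.9217*a^4 + 20.9767*a^3 + 7.5307*a^2 - 8.3827*a - 35.7146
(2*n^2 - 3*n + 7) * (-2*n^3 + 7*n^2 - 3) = -4*n^5 + 20*n^4 - 35*n^3 + 43*n^2 + 9*n - 21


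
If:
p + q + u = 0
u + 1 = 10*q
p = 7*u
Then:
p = -7/81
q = 8/81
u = -1/81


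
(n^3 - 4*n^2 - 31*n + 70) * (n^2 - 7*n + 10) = n^5 - 11*n^4 + 7*n^3 + 247*n^2 - 800*n + 700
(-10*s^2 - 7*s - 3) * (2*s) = -20*s^3 - 14*s^2 - 6*s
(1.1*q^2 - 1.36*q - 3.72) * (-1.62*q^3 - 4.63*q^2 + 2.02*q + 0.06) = -1.782*q^5 - 2.8898*q^4 + 14.5452*q^3 + 14.5424*q^2 - 7.596*q - 0.2232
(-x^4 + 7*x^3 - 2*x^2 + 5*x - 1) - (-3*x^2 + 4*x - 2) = -x^4 + 7*x^3 + x^2 + x + 1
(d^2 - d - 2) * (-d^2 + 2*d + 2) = -d^4 + 3*d^3 + 2*d^2 - 6*d - 4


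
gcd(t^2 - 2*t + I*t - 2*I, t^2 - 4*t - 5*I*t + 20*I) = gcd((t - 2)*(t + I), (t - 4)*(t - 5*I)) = 1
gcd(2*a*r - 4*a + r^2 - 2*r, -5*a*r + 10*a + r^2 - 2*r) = r - 2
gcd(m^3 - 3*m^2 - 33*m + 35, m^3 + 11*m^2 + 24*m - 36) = m - 1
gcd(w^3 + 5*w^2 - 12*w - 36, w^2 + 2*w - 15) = w - 3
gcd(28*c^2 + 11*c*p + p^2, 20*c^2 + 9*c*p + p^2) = 4*c + p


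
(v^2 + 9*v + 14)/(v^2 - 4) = (v + 7)/(v - 2)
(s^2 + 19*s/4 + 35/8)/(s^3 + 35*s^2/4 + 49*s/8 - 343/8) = (4*s + 5)/(4*s^2 + 21*s - 49)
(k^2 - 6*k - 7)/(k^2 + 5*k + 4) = (k - 7)/(k + 4)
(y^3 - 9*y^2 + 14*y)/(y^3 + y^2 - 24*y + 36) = y*(y - 7)/(y^2 + 3*y - 18)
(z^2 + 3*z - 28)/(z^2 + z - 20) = (z + 7)/(z + 5)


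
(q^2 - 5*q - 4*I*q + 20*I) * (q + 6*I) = q^3 - 5*q^2 + 2*I*q^2 + 24*q - 10*I*q - 120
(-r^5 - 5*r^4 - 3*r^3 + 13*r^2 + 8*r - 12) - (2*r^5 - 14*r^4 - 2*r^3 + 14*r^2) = -3*r^5 + 9*r^4 - r^3 - r^2 + 8*r - 12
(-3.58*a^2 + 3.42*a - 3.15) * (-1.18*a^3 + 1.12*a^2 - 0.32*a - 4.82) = 4.2244*a^5 - 8.0452*a^4 + 8.693*a^3 + 12.6332*a^2 - 15.4764*a + 15.183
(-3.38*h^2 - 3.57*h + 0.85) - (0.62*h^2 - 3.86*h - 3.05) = -4.0*h^2 + 0.29*h + 3.9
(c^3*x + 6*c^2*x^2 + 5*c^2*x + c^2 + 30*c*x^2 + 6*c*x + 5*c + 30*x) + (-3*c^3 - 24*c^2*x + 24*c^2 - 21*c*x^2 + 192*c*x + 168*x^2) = c^3*x - 3*c^3 + 6*c^2*x^2 - 19*c^2*x + 25*c^2 + 9*c*x^2 + 198*c*x + 5*c + 168*x^2 + 30*x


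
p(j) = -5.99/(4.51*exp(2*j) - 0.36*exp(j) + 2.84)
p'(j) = -5.99*(-9.02*exp(2*j) + 0.36*exp(j))/(4.51*exp(2*j) - 0.36*exp(j) + 2.84)^2 = (54.0298*exp(j) - 2.1564)*exp(j)/(4.51*exp(2*j) - 0.36*exp(j) + 2.84)^2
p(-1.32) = -1.95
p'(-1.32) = 0.35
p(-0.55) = -1.45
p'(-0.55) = 0.98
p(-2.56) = -2.11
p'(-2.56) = 0.02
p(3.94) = -0.00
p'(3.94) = 0.00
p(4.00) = -0.00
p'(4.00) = 0.00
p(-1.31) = -1.95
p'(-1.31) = 0.36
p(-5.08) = -2.11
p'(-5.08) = -0.00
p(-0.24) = -1.12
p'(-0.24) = 1.11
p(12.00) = 0.00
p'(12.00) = 0.00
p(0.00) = -0.86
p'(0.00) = 1.06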